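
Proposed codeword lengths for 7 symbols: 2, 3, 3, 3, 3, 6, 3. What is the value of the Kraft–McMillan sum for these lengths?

0.890625

With common denominator 2^6 = 64: Σ 2^(−ℓᵢ) = 16/64 + 8/64 + 8/64 + 8/64 + 8/64 + 1/64 + 8/64 = 57/64 = 0.890625.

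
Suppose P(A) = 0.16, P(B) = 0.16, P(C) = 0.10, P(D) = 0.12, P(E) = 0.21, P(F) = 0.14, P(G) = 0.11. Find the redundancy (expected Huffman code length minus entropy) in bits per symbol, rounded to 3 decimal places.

Entropy H = −Σ p log₂ p ≈ 2.7655 bits.
Huffman merges: 1/10+11/100→21/100; 3/25+7/50→13/50; 4/25+4/25→8/25; 21/100+21/100→21/50; 13/50+8/25→29/50; 21/50+29/50→1. L = 279/100 ≈ 2.7900.
L − H = 2.7900 − 2.7655 = 0.024 bits.

0.024 bits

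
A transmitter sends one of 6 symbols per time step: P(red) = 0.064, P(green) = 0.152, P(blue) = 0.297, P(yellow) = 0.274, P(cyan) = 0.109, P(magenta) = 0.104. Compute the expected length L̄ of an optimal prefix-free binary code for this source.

2.429 bits/symbol

Repeatedly combine the two least-probable nodes; the expected code length is the sum of the merged weights.
merge 8/125 + 13/125 → 21/125
merge 109/1000 + 19/125 → 261/1000
merge 21/125 + 261/1000 → 429/1000
merge 137/500 + 297/1000 → 571/1000
merge 429/1000 + 571/1000 → 1
L = 21/125 + 261/1000 + 429/1000 + 571/1000 + 1 = 2429/1000 = 2.429 bits/symbol.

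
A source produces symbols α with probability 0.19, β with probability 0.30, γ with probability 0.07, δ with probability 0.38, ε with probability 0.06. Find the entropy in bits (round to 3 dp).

H = −Σ pᵢ log₂ pᵢ.
−0.19·log₂(0.19) = 0.4552
−0.30·log₂(0.30) = 0.5211
−0.07·log₂(0.07) = 0.2686
−0.38·log₂(0.38) = 0.5305
−0.06·log₂(0.06) = 0.2435
Sum ≈ 2.0189 → 2.019 bits.

2.019 bits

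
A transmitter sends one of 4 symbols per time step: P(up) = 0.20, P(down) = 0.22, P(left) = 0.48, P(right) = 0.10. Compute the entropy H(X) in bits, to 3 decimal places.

1.785 bits

H = −Σ pᵢ log₂ pᵢ.
−0.20·log₂(0.20) = 0.4644
−0.22·log₂(0.22) = 0.4806
−0.48·log₂(0.48) = 0.5083
−0.10·log₂(0.10) = 0.3322
Sum ≈ 1.7854 → 1.785 bits.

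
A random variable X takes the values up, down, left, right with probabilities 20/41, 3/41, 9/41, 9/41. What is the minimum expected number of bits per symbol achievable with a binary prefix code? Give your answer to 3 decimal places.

1.805 bits/symbol

Repeatedly combine the two least-probable nodes; the expected code length is the sum of the merged weights.
merge 3/41 + 9/41 → 12/41
merge 9/41 + 12/41 → 21/41
merge 20/41 + 21/41 → 1
L = 12/41 + 21/41 + 1 = 74/41 ≈ 1.805 bits/symbol.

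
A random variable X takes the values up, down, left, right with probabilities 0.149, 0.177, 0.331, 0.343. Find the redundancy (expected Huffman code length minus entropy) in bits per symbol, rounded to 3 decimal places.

Entropy H = −Σ p log₂ p ≈ 1.9089 bits.
Huffman merges: 149/1000+177/1000→163/500; 163/500+331/1000→657/1000; 343/1000+657/1000→1. L = 1983/1000 ≈ 1.9830.
L − H = 1.9830 − 1.9089 = 0.074 bits.

0.074 bits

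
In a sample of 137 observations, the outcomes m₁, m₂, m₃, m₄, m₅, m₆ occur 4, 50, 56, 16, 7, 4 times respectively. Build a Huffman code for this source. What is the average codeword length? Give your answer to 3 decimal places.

Probabilities are the counts divided by 137.
Repeatedly combine the two least-probable nodes; the expected code length is the sum of the merged weights.
merge 4/137 + 4/137 → 8/137
merge 7/137 + 8/137 → 15/137
merge 15/137 + 16/137 → 31/137
merge 31/137 + 50/137 → 81/137
merge 56/137 + 81/137 → 1
L = 8/137 + 15/137 + 31/137 + 81/137 + 1 = 272/137 ≈ 1.985 bits/symbol.

1.985 bits/symbol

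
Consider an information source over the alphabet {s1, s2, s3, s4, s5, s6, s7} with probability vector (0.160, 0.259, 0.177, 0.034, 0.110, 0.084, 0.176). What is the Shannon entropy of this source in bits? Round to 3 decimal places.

H = −Σ pᵢ log₂ pᵢ.
−0.160·log₂(0.160) = 0.4230
−0.259·log₂(0.259) = 0.5048
−0.177·log₂(0.177) = 0.4422
−0.034·log₂(0.034) = 0.1659
−0.110·log₂(0.110) = 0.3503
−0.084·log₂(0.084) = 0.3002
−0.176·log₂(0.176) = 0.4411
Sum ≈ 2.6274 → 2.627 bits.

2.627 bits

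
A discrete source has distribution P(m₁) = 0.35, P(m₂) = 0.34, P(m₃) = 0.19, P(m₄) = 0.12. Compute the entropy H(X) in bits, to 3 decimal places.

H = −Σ pᵢ log₂ pᵢ.
−0.35·log₂(0.35) = 0.5301
−0.34·log₂(0.34) = 0.5292
−0.19·log₂(0.19) = 0.4552
−0.12·log₂(0.12) = 0.3671
Sum ≈ 1.8816 → 1.882 bits.

1.882 bits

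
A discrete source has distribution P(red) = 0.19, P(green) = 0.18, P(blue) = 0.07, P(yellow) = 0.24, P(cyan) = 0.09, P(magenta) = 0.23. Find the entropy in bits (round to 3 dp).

2.464 bits

H = −Σ pᵢ log₂ pᵢ.
−0.19·log₂(0.19) = 0.4552
−0.18·log₂(0.18) = 0.4453
−0.07·log₂(0.07) = 0.2686
−0.24·log₂(0.24) = 0.4941
−0.09·log₂(0.09) = 0.3127
−0.23·log₂(0.23) = 0.4877
Sum ≈ 2.4635 → 2.464 bits.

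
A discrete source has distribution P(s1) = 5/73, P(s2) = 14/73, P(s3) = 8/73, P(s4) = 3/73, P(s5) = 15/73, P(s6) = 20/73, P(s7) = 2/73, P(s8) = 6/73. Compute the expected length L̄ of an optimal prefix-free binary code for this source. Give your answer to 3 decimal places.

2.726 bits/symbol

Repeatedly combine the two least-probable nodes; the expected code length is the sum of the merged weights.
merge 2/73 + 3/73 → 5/73
merge 5/73 + 5/73 → 10/73
merge 6/73 + 8/73 → 14/73
merge 10/73 + 14/73 → 24/73
merge 14/73 + 15/73 → 29/73
merge 20/73 + 24/73 → 44/73
merge 29/73 + 44/73 → 1
L = 5/73 + 10/73 + 14/73 + 24/73 + 29/73 + 44/73 + 1 = 199/73 ≈ 2.726 bits/symbol.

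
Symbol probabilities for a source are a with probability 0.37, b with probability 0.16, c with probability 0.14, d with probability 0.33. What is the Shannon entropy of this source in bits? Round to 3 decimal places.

H = −Σ pᵢ log₂ pᵢ.
−0.37·log₂(0.37) = 0.5307
−0.16·log₂(0.16) = 0.4230
−0.14·log₂(0.14) = 0.3971
−0.33·log₂(0.33) = 0.5278
Sum ≈ 1.8787 → 1.879 bits.

1.879 bits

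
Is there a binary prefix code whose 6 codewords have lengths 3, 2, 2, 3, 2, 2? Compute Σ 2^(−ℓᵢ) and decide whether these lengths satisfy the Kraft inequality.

1.25; no

With common denominator 2^3 = 8: Σ 2^(−ℓᵢ) = 1/8 + 2/8 + 2/8 + 1/8 + 2/8 + 2/8 = 10/8 = 1.25.
Kraft's inequality requires Σ ≤ 1; here Σ = 1.25 > 1, so no such prefix code exists.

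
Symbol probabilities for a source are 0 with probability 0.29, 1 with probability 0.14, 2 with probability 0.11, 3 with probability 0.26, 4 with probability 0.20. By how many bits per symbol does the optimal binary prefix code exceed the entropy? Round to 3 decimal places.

Entropy H = −Σ p log₂ p ≈ 2.2350 bits.
Huffman merges: 11/100+7/50→1/4; 1/5+1/4→9/20; 13/50+29/100→11/20; 9/20+11/20→1. L = 9/4 ≈ 2.2500.
L − H = 2.2500 − 2.2350 = 0.015 bits.

0.015 bits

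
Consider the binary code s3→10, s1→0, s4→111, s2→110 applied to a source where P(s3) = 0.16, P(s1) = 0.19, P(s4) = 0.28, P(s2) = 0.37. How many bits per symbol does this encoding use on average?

L̄ = Σ pᵢ·ℓᵢ = 0.16·2 + 0.19·1 + 0.28·3 + 0.37·3 = 2.46 bits/symbol.

2.46 bits/symbol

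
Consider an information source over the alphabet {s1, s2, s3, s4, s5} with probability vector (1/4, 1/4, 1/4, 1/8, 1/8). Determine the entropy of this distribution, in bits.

Each probability is a power of 1/2, so log₂(1/p) is an integer.
H = Σ p·log₂(1/p) = 1/4·2 + 1/4·2 + 1/4·2 + 1/8·3 + 1/8·3 = 2.25 bits.

2.25 bits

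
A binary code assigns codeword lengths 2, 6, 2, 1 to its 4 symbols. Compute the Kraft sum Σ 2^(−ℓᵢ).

1.015625

With common denominator 2^6 = 64: Σ 2^(−ℓᵢ) = 16/64 + 1/64 + 16/64 + 32/64 = 65/64 = 1.015625.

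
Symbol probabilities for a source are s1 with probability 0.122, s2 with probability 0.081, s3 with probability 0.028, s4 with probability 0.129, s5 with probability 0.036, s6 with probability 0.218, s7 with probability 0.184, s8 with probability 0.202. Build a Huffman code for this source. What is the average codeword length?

2.789 bits/symbol

Repeatedly combine the two least-probable nodes; the expected code length is the sum of the merged weights.
merge 7/250 + 9/250 → 8/125
merge 8/125 + 81/1000 → 29/200
merge 61/500 + 129/1000 → 251/1000
merge 29/200 + 23/125 → 329/1000
merge 101/500 + 109/500 → 21/50
merge 251/1000 + 329/1000 → 29/50
merge 21/50 + 29/50 → 1
L = 8/125 + 29/200 + 251/1000 + 329/1000 + 21/50 + 29/50 + 1 = 2789/1000 = 2.789 bits/symbol.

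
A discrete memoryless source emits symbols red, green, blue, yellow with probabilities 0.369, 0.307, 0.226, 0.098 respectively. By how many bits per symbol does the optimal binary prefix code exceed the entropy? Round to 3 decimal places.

Entropy H = −Σ p log₂ p ≈ 1.8671 bits.
Huffman merges: 49/500+113/500→81/250; 307/1000+81/250→631/1000; 369/1000+631/1000→1. L = 391/200 ≈ 1.9550.
L − H = 1.9550 − 1.8671 = 0.088 bits.

0.088 bits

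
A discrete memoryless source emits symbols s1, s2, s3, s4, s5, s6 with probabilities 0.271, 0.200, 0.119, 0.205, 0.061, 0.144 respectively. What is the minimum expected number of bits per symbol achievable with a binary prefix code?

Repeatedly combine the two least-probable nodes; the expected code length is the sum of the merged weights.
merge 61/1000 + 119/1000 → 9/50
merge 18/125 + 9/50 → 81/250
merge 1/5 + 41/200 → 81/200
merge 271/1000 + 81/250 → 119/200
merge 81/200 + 119/200 → 1
L = 9/50 + 81/250 + 81/200 + 119/200 + 1 = 313/125 = 2.504 bits/symbol.

2.504 bits/symbol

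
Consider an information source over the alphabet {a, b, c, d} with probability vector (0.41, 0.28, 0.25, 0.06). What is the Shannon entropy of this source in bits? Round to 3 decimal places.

1.785 bits

H = −Σ pᵢ log₂ pᵢ.
−0.41·log₂(0.41) = 0.5274
−0.28·log₂(0.28) = 0.5142
−0.25·log₂(0.25) = 0.5000
−0.06·log₂(0.06) = 0.2435
Sum ≈ 1.7851 → 1.785 bits.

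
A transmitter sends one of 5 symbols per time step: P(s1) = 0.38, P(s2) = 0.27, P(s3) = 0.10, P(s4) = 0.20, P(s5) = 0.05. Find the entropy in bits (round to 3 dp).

H = −Σ pᵢ log₂ pᵢ.
−0.38·log₂(0.38) = 0.5305
−0.27·log₂(0.27) = 0.5100
−0.10·log₂(0.10) = 0.3322
−0.20·log₂(0.20) = 0.4644
−0.05·log₂(0.05) = 0.2161
Sum ≈ 2.0531 → 2.053 bits.

2.053 bits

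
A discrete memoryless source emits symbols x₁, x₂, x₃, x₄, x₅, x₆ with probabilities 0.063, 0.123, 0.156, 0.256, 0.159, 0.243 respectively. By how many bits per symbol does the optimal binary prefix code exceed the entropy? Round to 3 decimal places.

0.039 bits

Entropy H = −Σ p log₂ p ≈ 2.4623 bits.
Huffman merges: 63/1000+123/1000→93/500; 39/250+159/1000→63/200; 93/500+243/1000→429/1000; 32/125+63/200→571/1000; 429/1000+571/1000→1. L = 2501/1000 ≈ 2.5010.
L − H = 2.5010 − 2.4623 = 0.039 bits.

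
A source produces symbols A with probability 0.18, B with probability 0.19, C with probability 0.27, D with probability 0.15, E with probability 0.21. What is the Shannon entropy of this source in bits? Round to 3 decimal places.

2.294 bits

H = −Σ pᵢ log₂ pᵢ.
−0.18·log₂(0.18) = 0.4453
−0.19·log₂(0.19) = 0.4552
−0.27·log₂(0.27) = 0.5100
−0.15·log₂(0.15) = 0.4105
−0.21·log₂(0.21) = 0.4728
Sum ≈ 2.2939 → 2.294 bits.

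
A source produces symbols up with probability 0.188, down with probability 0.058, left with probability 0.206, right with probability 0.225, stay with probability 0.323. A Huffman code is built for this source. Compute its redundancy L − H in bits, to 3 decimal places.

0.074 bits

Entropy H = −Σ p log₂ p ≈ 2.1719 bits.
Huffman merges: 29/500+47/250→123/500; 103/500+9/40→431/1000; 123/500+323/1000→569/1000; 431/1000+569/1000→1. L = 1123/500 ≈ 2.2460.
L − H = 2.2460 − 2.1719 = 0.074 bits.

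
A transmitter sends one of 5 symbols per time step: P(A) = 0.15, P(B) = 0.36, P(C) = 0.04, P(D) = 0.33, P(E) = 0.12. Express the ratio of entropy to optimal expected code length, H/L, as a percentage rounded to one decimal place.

95.8%

Entropy H = −Σ p log₂ p ≈ 2.0218 bits.
Huffman merges: 1/25+3/25→4/25; 3/20+4/25→31/100; 31/100+33/100→16/25; 9/25+16/25→1. L = 211/100 ≈ 2.1100.
Efficiency = H/L = 2.0218/2.1100 = 95.8%.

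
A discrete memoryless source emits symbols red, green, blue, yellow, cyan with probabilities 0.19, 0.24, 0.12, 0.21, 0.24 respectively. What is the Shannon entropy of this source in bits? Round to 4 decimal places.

H = −Σ pᵢ log₂ pᵢ.
−0.19·log₂(0.19) = 0.4552
−0.24·log₂(0.24) = 0.4941
−0.12·log₂(0.12) = 0.3671
−0.21·log₂(0.21) = 0.4728
−0.24·log₂(0.24) = 0.4941
Sum ≈ 2.2834 → 2.2834 bits.

2.2834 bits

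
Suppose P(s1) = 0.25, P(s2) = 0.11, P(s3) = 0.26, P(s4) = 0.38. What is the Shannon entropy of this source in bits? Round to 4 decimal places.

H = −Σ pᵢ log₂ pᵢ.
−0.25·log₂(0.25) = 0.5000
−0.11·log₂(0.11) = 0.3503
−0.26·log₂(0.26) = 0.5053
−0.38·log₂(0.38) = 0.5305
Sum ≈ 1.8860 → 1.8860 bits.

1.8860 bits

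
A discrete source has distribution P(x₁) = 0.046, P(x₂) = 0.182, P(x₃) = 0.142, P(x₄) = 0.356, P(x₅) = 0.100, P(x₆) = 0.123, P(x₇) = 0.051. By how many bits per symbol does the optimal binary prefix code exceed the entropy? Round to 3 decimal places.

0.054 bits

Entropy H = −Σ p log₂ p ≈ 2.5050 bits.
Huffman merges: 23/500+51/1000→97/1000; 97/1000+1/10→197/1000; 123/1000+71/500→53/200; 91/500+197/1000→379/1000; 53/200+89/250→621/1000; 379/1000+621/1000→1. L = 2559/1000 ≈ 2.5590.
L − H = 2.5590 − 2.5050 = 0.054 bits.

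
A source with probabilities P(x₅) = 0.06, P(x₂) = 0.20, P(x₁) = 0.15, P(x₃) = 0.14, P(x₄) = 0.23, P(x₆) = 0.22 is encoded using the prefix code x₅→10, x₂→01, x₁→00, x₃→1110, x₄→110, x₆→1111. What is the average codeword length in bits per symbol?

2.95 bits/symbol

L̄ = Σ pᵢ·ℓᵢ = 0.06·2 + 0.20·2 + 0.15·2 + 0.14·4 + 0.23·3 + 0.22·4 = 2.95 bits/symbol.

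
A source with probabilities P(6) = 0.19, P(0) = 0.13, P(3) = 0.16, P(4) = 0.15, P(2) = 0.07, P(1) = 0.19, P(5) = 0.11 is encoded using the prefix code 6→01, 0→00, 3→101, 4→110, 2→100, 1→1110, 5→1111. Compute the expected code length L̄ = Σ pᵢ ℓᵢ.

2.98 bits/symbol

L̄ = Σ pᵢ·ℓᵢ = 0.19·2 + 0.13·2 + 0.16·3 + 0.15·3 + 0.07·3 + 0.19·4 + 0.11·4 = 2.98 bits/symbol.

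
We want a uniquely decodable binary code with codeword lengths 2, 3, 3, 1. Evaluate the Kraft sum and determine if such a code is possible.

With common denominator 2^3 = 8: Σ 2^(−ℓᵢ) = 2/8 + 1/8 + 1/8 + 4/8 = 8/8 = 1.
Kraft's inequality requires Σ ≤ 1; here Σ = 1 ≤ 1, so such a prefix code exists.

1; yes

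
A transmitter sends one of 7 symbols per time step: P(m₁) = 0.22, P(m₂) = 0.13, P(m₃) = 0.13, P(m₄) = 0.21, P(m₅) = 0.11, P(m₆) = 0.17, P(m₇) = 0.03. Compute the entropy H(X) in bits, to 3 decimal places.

2.655 bits

H = −Σ pᵢ log₂ pᵢ.
−0.22·log₂(0.22) = 0.4806
−0.13·log₂(0.13) = 0.3826
−0.13·log₂(0.13) = 0.3826
−0.21·log₂(0.21) = 0.4728
−0.11·log₂(0.11) = 0.3503
−0.17·log₂(0.17) = 0.4346
−0.03·log₂(0.03) = 0.1518
Sum ≈ 2.6553 → 2.655 bits.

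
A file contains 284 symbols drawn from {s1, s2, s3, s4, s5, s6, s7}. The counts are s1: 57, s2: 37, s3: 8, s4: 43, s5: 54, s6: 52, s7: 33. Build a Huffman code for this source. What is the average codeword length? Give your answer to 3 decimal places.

2.754 bits/symbol

Probabilities are the counts divided by 284.
Repeatedly combine the two least-probable nodes; the expected code length is the sum of the merged weights.
merge 2/71 + 33/284 → 41/284
merge 37/284 + 41/284 → 39/142
merge 43/284 + 13/71 → 95/284
merge 27/142 + 57/284 → 111/284
merge 39/142 + 95/284 → 173/284
merge 111/284 + 173/284 → 1
L = 41/284 + 39/142 + 95/284 + 111/284 + 173/284 + 1 = 391/142 ≈ 2.754 bits/symbol.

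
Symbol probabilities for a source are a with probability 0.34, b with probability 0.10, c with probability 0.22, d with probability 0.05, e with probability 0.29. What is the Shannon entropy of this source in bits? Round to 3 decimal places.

H = −Σ pᵢ log₂ pᵢ.
−0.34·log₂(0.34) = 0.5292
−0.10·log₂(0.10) = 0.3322
−0.22·log₂(0.22) = 0.4806
−0.05·log₂(0.05) = 0.2161
−0.29·log₂(0.29) = 0.5179
Sum ≈ 2.0759 → 2.076 bits.

2.076 bits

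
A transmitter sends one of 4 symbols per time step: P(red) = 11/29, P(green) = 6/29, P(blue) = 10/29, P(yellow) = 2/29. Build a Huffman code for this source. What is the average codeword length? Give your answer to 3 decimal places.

Repeatedly combine the two least-probable nodes; the expected code length is the sum of the merged weights.
merge 2/29 + 6/29 → 8/29
merge 8/29 + 10/29 → 18/29
merge 11/29 + 18/29 → 1
L = 8/29 + 18/29 + 1 = 55/29 ≈ 1.897 bits/symbol.

1.897 bits/symbol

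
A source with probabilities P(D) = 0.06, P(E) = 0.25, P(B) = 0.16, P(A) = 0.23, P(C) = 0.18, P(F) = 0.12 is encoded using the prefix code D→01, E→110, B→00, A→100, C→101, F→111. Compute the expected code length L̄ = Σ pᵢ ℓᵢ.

2.78 bits/symbol

L̄ = Σ pᵢ·ℓᵢ = 0.06·2 + 0.25·3 + 0.16·2 + 0.23·3 + 0.18·3 + 0.12·3 = 2.78 bits/symbol.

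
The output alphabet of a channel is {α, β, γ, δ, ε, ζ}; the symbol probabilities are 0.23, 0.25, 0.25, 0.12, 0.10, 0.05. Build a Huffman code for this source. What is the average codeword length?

Repeatedly combine the two least-probable nodes; the expected code length is the sum of the merged weights.
merge 1/20 + 1/10 → 3/20
merge 3/25 + 3/20 → 27/100
merge 23/100 + 1/4 → 12/25
merge 1/4 + 27/100 → 13/25
merge 12/25 + 13/25 → 1
L = 3/20 + 27/100 + 12/25 + 13/25 + 1 = 121/50 = 2.42 bits/symbol.

2.42 bits/symbol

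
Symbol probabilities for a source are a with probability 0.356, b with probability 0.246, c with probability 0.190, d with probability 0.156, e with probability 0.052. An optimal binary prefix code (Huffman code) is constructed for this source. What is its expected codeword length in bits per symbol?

2.208 bits/symbol

Repeatedly combine the two least-probable nodes; the expected code length is the sum of the merged weights.
merge 13/250 + 39/250 → 26/125
merge 19/100 + 26/125 → 199/500
merge 123/500 + 89/250 → 301/500
merge 199/500 + 301/500 → 1
L = 26/125 + 199/500 + 301/500 + 1 = 276/125 = 2.208 bits/symbol.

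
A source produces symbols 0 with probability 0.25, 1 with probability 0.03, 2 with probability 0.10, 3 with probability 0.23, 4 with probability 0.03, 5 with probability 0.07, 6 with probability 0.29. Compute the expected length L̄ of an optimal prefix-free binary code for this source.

Repeatedly combine the two least-probable nodes; the expected code length is the sum of the merged weights.
merge 3/100 + 3/100 → 3/50
merge 3/50 + 7/100 → 13/100
merge 1/10 + 13/100 → 23/100
merge 23/100 + 23/100 → 23/50
merge 1/4 + 29/100 → 27/50
merge 23/50 + 27/50 → 1
L = 3/50 + 13/100 + 23/100 + 23/50 + 27/50 + 1 = 121/50 = 2.42 bits/symbol.

2.42 bits/symbol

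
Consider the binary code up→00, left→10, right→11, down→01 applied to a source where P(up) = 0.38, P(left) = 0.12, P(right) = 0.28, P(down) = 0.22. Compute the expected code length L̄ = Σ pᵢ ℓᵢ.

L̄ = Σ pᵢ·ℓᵢ = 0.38·2 + 0.12·2 + 0.28·2 + 0.22·2 = 2 bits/symbol.

2 bits/symbol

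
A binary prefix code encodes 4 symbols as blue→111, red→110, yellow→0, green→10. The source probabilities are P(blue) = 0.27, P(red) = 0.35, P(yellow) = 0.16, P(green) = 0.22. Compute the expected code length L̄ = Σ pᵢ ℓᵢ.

2.46 bits/symbol

L̄ = Σ pᵢ·ℓᵢ = 0.27·3 + 0.35·3 + 0.16·1 + 0.22·2 = 2.46 bits/symbol.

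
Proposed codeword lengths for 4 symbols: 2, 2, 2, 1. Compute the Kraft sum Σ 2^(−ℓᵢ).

1.25

With common denominator 2^2 = 4: Σ 2^(−ℓᵢ) = 1/4 + 1/4 + 1/4 + 2/4 = 5/4 = 1.25.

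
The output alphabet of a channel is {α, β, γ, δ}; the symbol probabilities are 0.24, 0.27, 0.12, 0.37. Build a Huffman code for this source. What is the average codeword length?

1.99 bits/symbol

Repeatedly combine the two least-probable nodes; the expected code length is the sum of the merged weights.
merge 3/25 + 6/25 → 9/25
merge 27/100 + 9/25 → 63/100
merge 37/100 + 63/100 → 1
L = 9/25 + 63/100 + 1 = 199/100 = 1.99 bits/symbol.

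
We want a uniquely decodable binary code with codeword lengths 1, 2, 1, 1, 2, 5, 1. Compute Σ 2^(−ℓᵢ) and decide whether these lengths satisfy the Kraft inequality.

With common denominator 2^5 = 32: Σ 2^(−ℓᵢ) = 16/32 + 8/32 + 16/32 + 16/32 + 8/32 + 1/32 + 16/32 = 81/32 = 2.53125.
Kraft's inequality requires Σ ≤ 1; here Σ = 2.53125 > 1, so no such prefix code exists.

2.53125; no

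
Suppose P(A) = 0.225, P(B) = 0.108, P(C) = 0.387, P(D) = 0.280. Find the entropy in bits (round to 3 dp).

H = −Σ pᵢ log₂ pᵢ.
−0.225·log₂(0.225) = 0.4842
−0.108·log₂(0.108) = 0.3468
−0.387·log₂(0.387) = 0.5300
−0.280·log₂(0.280) = 0.5142
Sum ≈ 1.8752 → 1.875 bits.

1.875 bits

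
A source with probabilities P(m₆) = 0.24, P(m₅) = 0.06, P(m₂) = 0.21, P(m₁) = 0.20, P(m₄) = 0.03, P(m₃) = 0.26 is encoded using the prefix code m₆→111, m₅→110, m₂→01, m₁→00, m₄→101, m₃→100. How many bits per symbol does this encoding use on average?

L̄ = Σ pᵢ·ℓᵢ = 0.24·3 + 0.06·3 + 0.21·2 + 0.20·2 + 0.03·3 + 0.26·3 = 2.59 bits/symbol.

2.59 bits/symbol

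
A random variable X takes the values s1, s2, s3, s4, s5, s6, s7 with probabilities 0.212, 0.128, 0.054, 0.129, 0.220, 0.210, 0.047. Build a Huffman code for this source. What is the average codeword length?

Repeatedly combine the two least-probable nodes; the expected code length is the sum of the merged weights.
merge 47/1000 + 27/500 → 101/1000
merge 101/1000 + 16/125 → 229/1000
merge 129/1000 + 21/100 → 339/1000
merge 53/250 + 11/50 → 54/125
merge 229/1000 + 339/1000 → 71/125
merge 54/125 + 71/125 → 1
L = 101/1000 + 229/1000 + 339/1000 + 54/125 + 71/125 + 1 = 2669/1000 = 2.669 bits/symbol.

2.669 bits/symbol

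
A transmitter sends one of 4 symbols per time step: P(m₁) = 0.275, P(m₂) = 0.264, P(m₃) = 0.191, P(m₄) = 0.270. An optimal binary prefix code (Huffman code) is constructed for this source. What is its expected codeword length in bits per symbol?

Repeatedly combine the two least-probable nodes; the expected code length is the sum of the merged weights.
merge 191/1000 + 33/125 → 91/200
merge 27/100 + 11/40 → 109/200
merge 91/200 + 109/200 → 1
L = 91/200 + 109/200 + 1 = 2 bits/symbol.

2 bits/symbol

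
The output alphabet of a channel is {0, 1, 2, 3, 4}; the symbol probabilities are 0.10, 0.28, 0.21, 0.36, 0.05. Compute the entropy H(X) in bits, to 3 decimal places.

2.066 bits

H = −Σ pᵢ log₂ pᵢ.
−0.10·log₂(0.10) = 0.3322
−0.28·log₂(0.28) = 0.5142
−0.21·log₂(0.21) = 0.4728
−0.36·log₂(0.36) = 0.5306
−0.05·log₂(0.05) = 0.2161
Sum ≈ 2.0659 → 2.066 bits.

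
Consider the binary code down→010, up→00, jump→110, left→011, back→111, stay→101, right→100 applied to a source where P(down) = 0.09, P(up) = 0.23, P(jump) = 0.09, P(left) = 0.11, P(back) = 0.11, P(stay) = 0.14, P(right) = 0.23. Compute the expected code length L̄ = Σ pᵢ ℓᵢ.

2.77 bits/symbol

L̄ = Σ pᵢ·ℓᵢ = 0.09·3 + 0.23·2 + 0.09·3 + 0.11·3 + 0.11·3 + 0.14·3 + 0.23·3 = 2.77 bits/symbol.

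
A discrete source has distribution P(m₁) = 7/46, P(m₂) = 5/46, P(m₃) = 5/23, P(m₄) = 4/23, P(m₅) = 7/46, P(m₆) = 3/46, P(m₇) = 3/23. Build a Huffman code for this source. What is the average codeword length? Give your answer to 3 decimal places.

2.783 bits/symbol

Repeatedly combine the two least-probable nodes; the expected code length is the sum of the merged weights.
merge 3/46 + 5/46 → 4/23
merge 3/23 + 7/46 → 13/46
merge 7/46 + 4/23 → 15/46
merge 4/23 + 5/23 → 9/23
merge 13/46 + 15/46 → 14/23
merge 9/23 + 14/23 → 1
L = 4/23 + 13/46 + 15/46 + 9/23 + 14/23 + 1 = 64/23 ≈ 2.783 bits/symbol.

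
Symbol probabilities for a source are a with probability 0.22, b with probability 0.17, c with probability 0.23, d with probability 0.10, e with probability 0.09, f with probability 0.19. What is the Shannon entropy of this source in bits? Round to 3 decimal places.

H = −Σ pᵢ log₂ pᵢ.
−0.22·log₂(0.22) = 0.4806
−0.17·log₂(0.17) = 0.4346
−0.23·log₂(0.23) = 0.4877
−0.10·log₂(0.10) = 0.3322
−0.09·log₂(0.09) = 0.3127
−0.19·log₂(0.19) = 0.4552
Sum ≈ 2.5029 → 2.503 bits.

2.503 bits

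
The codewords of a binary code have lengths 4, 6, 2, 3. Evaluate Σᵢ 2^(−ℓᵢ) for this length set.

With common denominator 2^6 = 64: Σ 2^(−ℓᵢ) = 4/64 + 1/64 + 16/64 + 8/64 = 29/64 = 0.453125.

0.453125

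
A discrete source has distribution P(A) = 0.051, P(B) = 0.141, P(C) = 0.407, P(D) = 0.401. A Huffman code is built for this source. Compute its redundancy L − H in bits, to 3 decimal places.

Entropy H = −Σ p log₂ p ≈ 1.6739 bits.
Huffman merges: 51/1000+141/1000→24/125; 24/125+401/1000→593/1000; 407/1000+593/1000→1. L = 357/200 ≈ 1.7850.
L − H = 1.7850 − 1.6739 = 0.111 bits.

0.111 bits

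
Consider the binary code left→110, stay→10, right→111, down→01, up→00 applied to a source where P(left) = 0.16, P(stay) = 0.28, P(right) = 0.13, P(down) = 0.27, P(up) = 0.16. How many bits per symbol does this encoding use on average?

2.29 bits/symbol

L̄ = Σ pᵢ·ℓᵢ = 0.16·3 + 0.28·2 + 0.13·3 + 0.27·2 + 0.16·2 = 2.29 bits/symbol.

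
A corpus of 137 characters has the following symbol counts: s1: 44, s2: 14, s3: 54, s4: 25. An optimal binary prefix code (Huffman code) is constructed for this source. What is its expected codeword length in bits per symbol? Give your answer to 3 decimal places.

Probabilities are the counts divided by 137.
Repeatedly combine the two least-probable nodes; the expected code length is the sum of the merged weights.
merge 14/137 + 25/137 → 39/137
merge 39/137 + 44/137 → 83/137
merge 54/137 + 83/137 → 1
L = 39/137 + 83/137 + 1 = 259/137 ≈ 1.891 bits/symbol.

1.891 bits/symbol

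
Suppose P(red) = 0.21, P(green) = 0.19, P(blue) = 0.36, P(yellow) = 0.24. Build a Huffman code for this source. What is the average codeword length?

Repeatedly combine the two least-probable nodes; the expected code length is the sum of the merged weights.
merge 19/100 + 21/100 → 2/5
merge 6/25 + 9/25 → 3/5
merge 2/5 + 3/5 → 1
L = 2/5 + 3/5 + 1 = 2 bits/symbol.

2 bits/symbol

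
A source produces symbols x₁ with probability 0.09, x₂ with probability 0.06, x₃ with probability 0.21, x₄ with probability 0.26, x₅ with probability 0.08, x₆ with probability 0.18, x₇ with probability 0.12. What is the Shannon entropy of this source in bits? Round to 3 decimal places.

2.638 bits

H = −Σ pᵢ log₂ pᵢ.
−0.09·log₂(0.09) = 0.3127
−0.06·log₂(0.06) = 0.2435
−0.21·log₂(0.21) = 0.4728
−0.26·log₂(0.26) = 0.5053
−0.08·log₂(0.08) = 0.2915
−0.18·log₂(0.18) = 0.4453
−0.12·log₂(0.12) = 0.3671
Sum ≈ 2.6382 → 2.638 bits.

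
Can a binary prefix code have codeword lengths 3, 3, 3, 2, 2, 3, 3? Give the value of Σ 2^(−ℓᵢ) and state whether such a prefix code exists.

1.125; no

With common denominator 2^3 = 8: Σ 2^(−ℓᵢ) = 1/8 + 1/8 + 1/8 + 2/8 + 2/8 + 1/8 + 1/8 = 9/8 = 1.125.
Kraft's inequality requires Σ ≤ 1; here Σ = 1.125 > 1, so no such prefix code exists.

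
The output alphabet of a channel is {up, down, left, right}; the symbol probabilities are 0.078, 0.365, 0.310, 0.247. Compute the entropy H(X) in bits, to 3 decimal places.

1.840 bits

H = −Σ pᵢ log₂ pᵢ.
−0.078·log₂(0.078) = 0.2871
−0.365·log₂(0.365) = 0.5307
−0.310·log₂(0.310) = 0.5238
−0.247·log₂(0.247) = 0.4983
Sum ≈ 1.8399 → 1.840 bits.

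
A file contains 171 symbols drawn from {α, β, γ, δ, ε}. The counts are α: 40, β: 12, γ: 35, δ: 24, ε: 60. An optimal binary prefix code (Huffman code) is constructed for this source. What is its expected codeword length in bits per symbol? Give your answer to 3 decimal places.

Probabilities are the counts divided by 171.
Repeatedly combine the two least-probable nodes; the expected code length is the sum of the merged weights.
merge 4/57 + 8/57 → 4/19
merge 35/171 + 4/19 → 71/171
merge 40/171 + 20/57 → 100/171
merge 71/171 + 100/171 → 1
L = 4/19 + 71/171 + 100/171 + 1 = 42/19 ≈ 2.211 bits/symbol.

2.211 bits/symbol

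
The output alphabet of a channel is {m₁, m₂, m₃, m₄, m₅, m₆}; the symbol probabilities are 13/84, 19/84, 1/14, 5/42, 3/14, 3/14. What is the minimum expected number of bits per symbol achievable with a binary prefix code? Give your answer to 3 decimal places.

2.536 bits/symbol

Repeatedly combine the two least-probable nodes; the expected code length is the sum of the merged weights.
merge 1/14 + 5/42 → 4/21
merge 13/84 + 4/21 → 29/84
merge 3/14 + 3/14 → 3/7
merge 19/84 + 29/84 → 4/7
merge 3/7 + 4/7 → 1
L = 4/21 + 29/84 + 3/7 + 4/7 + 1 = 71/28 ≈ 2.536 bits/symbol.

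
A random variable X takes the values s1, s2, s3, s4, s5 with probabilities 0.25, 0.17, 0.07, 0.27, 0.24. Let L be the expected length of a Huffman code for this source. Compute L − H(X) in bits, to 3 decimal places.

Entropy H = −Σ p log₂ p ≈ 2.2073 bits.
Huffman merges: 7/100+17/100→6/25; 6/25+6/25→12/25; 1/4+27/100→13/25; 12/25+13/25→1. L = 56/25 ≈ 2.2400.
L − H = 2.2400 − 2.2073 = 0.033 bits.

0.033 bits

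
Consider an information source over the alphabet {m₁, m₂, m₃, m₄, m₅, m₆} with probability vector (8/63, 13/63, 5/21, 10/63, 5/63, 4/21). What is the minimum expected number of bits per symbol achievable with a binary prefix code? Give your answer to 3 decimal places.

2.556 bits/symbol

Repeatedly combine the two least-probable nodes; the expected code length is the sum of the merged weights.
merge 5/63 + 8/63 → 13/63
merge 10/63 + 4/21 → 22/63
merge 13/63 + 13/63 → 26/63
merge 5/21 + 22/63 → 37/63
merge 26/63 + 37/63 → 1
L = 13/63 + 22/63 + 26/63 + 37/63 + 1 = 23/9 ≈ 2.556 bits/symbol.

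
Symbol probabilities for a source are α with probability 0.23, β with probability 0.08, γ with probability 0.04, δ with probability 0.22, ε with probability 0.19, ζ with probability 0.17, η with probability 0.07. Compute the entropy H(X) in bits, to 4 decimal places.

H = −Σ pᵢ log₂ pᵢ.
−0.23·log₂(0.23) = 0.4877
−0.08·log₂(0.08) = 0.2915
−0.04·log₂(0.04) = 0.1858
−0.22·log₂(0.22) = 0.4806
−0.19·log₂(0.19) = 0.4552
−0.17·log₂(0.17) = 0.4346
−0.07·log₂(0.07) = 0.2686
Sum ≈ 2.6039 → 2.6039 bits.

2.6039 bits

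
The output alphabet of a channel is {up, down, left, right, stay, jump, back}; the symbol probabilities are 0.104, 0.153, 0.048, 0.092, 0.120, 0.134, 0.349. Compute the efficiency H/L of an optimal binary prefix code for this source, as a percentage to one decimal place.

Entropy H = −Σ p log₂ p ≈ 2.5666 bits.
Huffman merges: 6/125+23/250→7/50; 13/125+3/25→28/125; 67/500+7/50→137/500; 153/1000+28/125→377/1000; 137/500+349/1000→623/1000; 377/1000+623/1000→1. L = 1319/500 ≈ 2.6380.
Efficiency = H/L = 2.5666/2.6380 = 97.3%.

97.3%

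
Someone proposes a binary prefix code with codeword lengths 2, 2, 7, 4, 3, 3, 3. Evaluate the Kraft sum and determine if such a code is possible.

With common denominator 2^7 = 128: Σ 2^(−ℓᵢ) = 32/128 + 32/128 + 1/128 + 8/128 + 16/128 + 16/128 + 16/128 = 121/128 = 0.9453125.
Kraft's inequality requires Σ ≤ 1; here Σ = 0.9453125 ≤ 1, so such a prefix code exists.

0.9453125; yes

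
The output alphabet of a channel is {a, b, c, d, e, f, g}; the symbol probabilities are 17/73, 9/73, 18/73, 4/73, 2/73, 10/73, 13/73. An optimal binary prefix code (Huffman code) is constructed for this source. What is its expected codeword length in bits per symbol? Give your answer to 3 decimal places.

Repeatedly combine the two least-probable nodes; the expected code length is the sum of the merged weights.
merge 2/73 + 4/73 → 6/73
merge 6/73 + 9/73 → 15/73
merge 10/73 + 13/73 → 23/73
merge 15/73 + 17/73 → 32/73
merge 18/73 + 23/73 → 41/73
merge 32/73 + 41/73 → 1
L = 6/73 + 15/73 + 23/73 + 32/73 + 41/73 + 1 = 190/73 ≈ 2.603 bits/symbol.

2.603 bits/symbol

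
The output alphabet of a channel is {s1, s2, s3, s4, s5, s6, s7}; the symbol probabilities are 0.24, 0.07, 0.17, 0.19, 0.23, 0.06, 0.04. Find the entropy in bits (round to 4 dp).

2.5695 bits

H = −Σ pᵢ log₂ pᵢ.
−0.24·log₂(0.24) = 0.4941
−0.07·log₂(0.07) = 0.2686
−0.17·log₂(0.17) = 0.4346
−0.19·log₂(0.19) = 0.4552
−0.23·log₂(0.23) = 0.4877
−0.06·log₂(0.06) = 0.2435
−0.04·log₂(0.04) = 0.1858
Sum ≈ 2.5695 → 2.5695 bits.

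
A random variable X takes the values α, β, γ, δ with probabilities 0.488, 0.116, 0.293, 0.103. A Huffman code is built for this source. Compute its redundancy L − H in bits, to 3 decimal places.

Entropy H = −Σ p log₂ p ≈ 1.7223 bits.
Huffman merges: 103/1000+29/250→219/1000; 219/1000+293/1000→64/125; 61/125+64/125→1. L = 1731/1000 ≈ 1.7310.
L − H = 1.7310 − 1.7223 = 0.009 bits.

0.009 bits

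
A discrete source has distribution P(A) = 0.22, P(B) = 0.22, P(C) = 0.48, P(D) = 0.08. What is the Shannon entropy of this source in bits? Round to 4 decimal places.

H = −Σ pᵢ log₂ pᵢ.
−0.22·log₂(0.22) = 0.4806
−0.22·log₂(0.22) = 0.4806
−0.48·log₂(0.48) = 0.5083
−0.08·log₂(0.08) = 0.2915
Sum ≈ 1.7609 → 1.7609 bits.

1.7609 bits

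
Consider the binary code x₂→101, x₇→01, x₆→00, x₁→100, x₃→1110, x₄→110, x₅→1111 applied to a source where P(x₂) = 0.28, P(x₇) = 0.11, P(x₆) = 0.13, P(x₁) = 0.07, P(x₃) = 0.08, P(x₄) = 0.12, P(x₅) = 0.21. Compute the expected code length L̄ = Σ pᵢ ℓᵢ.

L̄ = Σ pᵢ·ℓᵢ = 0.28·3 + 0.11·2 + 0.13·2 + 0.07·3 + 0.08·4 + 0.12·3 + 0.21·4 = 3.05 bits/symbol.

3.05 bits/symbol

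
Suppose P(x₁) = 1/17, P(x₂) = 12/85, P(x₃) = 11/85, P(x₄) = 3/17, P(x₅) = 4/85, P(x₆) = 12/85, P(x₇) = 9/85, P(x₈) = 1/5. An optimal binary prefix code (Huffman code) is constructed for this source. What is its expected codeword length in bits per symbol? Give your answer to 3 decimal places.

Repeatedly combine the two least-probable nodes; the expected code length is the sum of the merged weights.
merge 4/85 + 1/17 → 9/85
merge 9/85 + 9/85 → 18/85
merge 11/85 + 12/85 → 23/85
merge 12/85 + 3/17 → 27/85
merge 1/5 + 18/85 → 7/17
merge 23/85 + 27/85 → 10/17
merge 7/17 + 10/17 → 1
L = 9/85 + 18/85 + 23/85 + 27/85 + 7/17 + 10/17 + 1 = 247/85 ≈ 2.906 bits/symbol.

2.906 bits/symbol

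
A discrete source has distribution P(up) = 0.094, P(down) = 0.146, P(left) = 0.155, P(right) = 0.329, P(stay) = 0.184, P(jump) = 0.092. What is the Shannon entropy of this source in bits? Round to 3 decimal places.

H = −Σ pᵢ log₂ pᵢ.
−0.094·log₂(0.094) = 0.3207
−0.146·log₂(0.146) = 0.4053
−0.155·log₂(0.155) = 0.4169
−0.329·log₂(0.329) = 0.5277
−0.184·log₂(0.184) = 0.4494
−0.092·log₂(0.092) = 0.3167
Sum ≈ 2.4366 → 2.437 bits.

2.437 bits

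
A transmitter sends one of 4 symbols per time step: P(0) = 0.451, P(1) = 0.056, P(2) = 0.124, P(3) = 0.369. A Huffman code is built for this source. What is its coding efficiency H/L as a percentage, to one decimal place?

95.7%

Entropy H = −Σ p log₂ p ≈ 1.6552 bits.
Huffman merges: 7/125+31/250→9/50; 9/50+369/1000→549/1000; 451/1000+549/1000→1. L = 1729/1000 ≈ 1.7290.
Efficiency = H/L = 1.6552/1.7290 = 95.7%.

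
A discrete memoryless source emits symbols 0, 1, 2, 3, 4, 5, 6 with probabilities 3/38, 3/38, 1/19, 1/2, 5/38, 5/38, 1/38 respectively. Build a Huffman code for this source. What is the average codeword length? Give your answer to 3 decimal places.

Repeatedly combine the two least-probable nodes; the expected code length is the sum of the merged weights.
merge 1/38 + 1/19 → 3/38
merge 3/38 + 3/38 → 3/19
merge 3/38 + 5/38 → 4/19
merge 5/38 + 3/19 → 11/38
merge 4/19 + 11/38 → 1/2
merge 1/2 + 1/2 → 1
L = 3/38 + 3/19 + 4/19 + 11/38 + 1/2 + 1 = 85/38 ≈ 2.237 bits/symbol.

2.237 bits/symbol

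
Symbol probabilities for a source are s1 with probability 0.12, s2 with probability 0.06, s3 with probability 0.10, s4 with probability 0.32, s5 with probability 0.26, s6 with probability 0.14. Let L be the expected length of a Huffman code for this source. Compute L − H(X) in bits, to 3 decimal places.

Entropy H = −Σ p log₂ p ≈ 2.3712 bits.
Huffman merges: 3/50+1/10→4/25; 3/25+7/50→13/50; 4/25+13/50→21/50; 13/50+8/25→29/50; 21/50+29/50→1. L = 121/50 ≈ 2.4200.
L − H = 2.4200 − 2.3712 = 0.049 bits.

0.049 bits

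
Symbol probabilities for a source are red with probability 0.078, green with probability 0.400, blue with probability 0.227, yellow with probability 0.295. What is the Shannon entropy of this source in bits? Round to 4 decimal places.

H = −Σ pᵢ log₂ pᵢ.
−0.078·log₂(0.078) = 0.2871
−0.400·log₂(0.400) = 0.5288
−0.227·log₂(0.227) = 0.4856
−0.295·log₂(0.295) = 0.5196
Sum ≈ 1.8210 → 1.8210 bits.

1.8210 bits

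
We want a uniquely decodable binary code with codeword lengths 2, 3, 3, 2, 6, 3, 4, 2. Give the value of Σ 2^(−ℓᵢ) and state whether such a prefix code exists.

With common denominator 2^6 = 64: Σ 2^(−ℓᵢ) = 16/64 + 8/64 + 8/64 + 16/64 + 1/64 + 8/64 + 4/64 + 16/64 = 77/64 = 1.203125.
Kraft's inequality requires Σ ≤ 1; here Σ = 1.203125 > 1, so no such prefix code exists.

1.203125; no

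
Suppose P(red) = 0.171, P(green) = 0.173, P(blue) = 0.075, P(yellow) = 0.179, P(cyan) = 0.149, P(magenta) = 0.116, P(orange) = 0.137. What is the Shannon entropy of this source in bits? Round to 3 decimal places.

H = −Σ pᵢ log₂ pᵢ.
−0.171·log₂(0.171) = 0.4357
−0.173·log₂(0.173) = 0.4379
−0.075·log₂(0.075) = 0.2803
−0.179·log₂(0.179) = 0.4443
−0.149·log₂(0.149) = 0.4092
−0.116·log₂(0.116) = 0.3605
−0.137·log₂(0.137) = 0.3929
Sum ≈ 2.7608 → 2.761 bits.

2.761 bits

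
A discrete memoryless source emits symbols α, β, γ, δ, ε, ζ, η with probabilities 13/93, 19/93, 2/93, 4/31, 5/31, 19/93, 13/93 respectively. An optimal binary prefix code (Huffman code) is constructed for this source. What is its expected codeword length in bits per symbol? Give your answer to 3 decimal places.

2.742 bits/symbol

Repeatedly combine the two least-probable nodes; the expected code length is the sum of the merged weights.
merge 2/93 + 4/31 → 14/93
merge 13/93 + 13/93 → 26/93
merge 14/93 + 5/31 → 29/93
merge 19/93 + 19/93 → 38/93
merge 26/93 + 29/93 → 55/93
merge 38/93 + 55/93 → 1
L = 14/93 + 26/93 + 29/93 + 38/93 + 55/93 + 1 = 85/31 ≈ 2.742 bits/symbol.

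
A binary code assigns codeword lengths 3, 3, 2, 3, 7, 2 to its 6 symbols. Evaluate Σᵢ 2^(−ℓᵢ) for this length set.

With common denominator 2^7 = 128: Σ 2^(−ℓᵢ) = 16/128 + 16/128 + 32/128 + 16/128 + 1/128 + 32/128 = 113/128 = 0.8828125.

0.8828125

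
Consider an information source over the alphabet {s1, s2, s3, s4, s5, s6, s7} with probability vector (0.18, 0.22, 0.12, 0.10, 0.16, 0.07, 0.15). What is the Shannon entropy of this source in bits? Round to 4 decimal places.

H = −Σ pᵢ log₂ pᵢ.
−0.18·log₂(0.18) = 0.4453
−0.22·log₂(0.22) = 0.4806
−0.12·log₂(0.12) = 0.3671
−0.10·log₂(0.10) = 0.3322
−0.16·log₂(0.16) = 0.4230
−0.07·log₂(0.07) = 0.2686
−0.15·log₂(0.15) = 0.4105
Sum ≈ 2.7273 → 2.7273 bits.

2.7273 bits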